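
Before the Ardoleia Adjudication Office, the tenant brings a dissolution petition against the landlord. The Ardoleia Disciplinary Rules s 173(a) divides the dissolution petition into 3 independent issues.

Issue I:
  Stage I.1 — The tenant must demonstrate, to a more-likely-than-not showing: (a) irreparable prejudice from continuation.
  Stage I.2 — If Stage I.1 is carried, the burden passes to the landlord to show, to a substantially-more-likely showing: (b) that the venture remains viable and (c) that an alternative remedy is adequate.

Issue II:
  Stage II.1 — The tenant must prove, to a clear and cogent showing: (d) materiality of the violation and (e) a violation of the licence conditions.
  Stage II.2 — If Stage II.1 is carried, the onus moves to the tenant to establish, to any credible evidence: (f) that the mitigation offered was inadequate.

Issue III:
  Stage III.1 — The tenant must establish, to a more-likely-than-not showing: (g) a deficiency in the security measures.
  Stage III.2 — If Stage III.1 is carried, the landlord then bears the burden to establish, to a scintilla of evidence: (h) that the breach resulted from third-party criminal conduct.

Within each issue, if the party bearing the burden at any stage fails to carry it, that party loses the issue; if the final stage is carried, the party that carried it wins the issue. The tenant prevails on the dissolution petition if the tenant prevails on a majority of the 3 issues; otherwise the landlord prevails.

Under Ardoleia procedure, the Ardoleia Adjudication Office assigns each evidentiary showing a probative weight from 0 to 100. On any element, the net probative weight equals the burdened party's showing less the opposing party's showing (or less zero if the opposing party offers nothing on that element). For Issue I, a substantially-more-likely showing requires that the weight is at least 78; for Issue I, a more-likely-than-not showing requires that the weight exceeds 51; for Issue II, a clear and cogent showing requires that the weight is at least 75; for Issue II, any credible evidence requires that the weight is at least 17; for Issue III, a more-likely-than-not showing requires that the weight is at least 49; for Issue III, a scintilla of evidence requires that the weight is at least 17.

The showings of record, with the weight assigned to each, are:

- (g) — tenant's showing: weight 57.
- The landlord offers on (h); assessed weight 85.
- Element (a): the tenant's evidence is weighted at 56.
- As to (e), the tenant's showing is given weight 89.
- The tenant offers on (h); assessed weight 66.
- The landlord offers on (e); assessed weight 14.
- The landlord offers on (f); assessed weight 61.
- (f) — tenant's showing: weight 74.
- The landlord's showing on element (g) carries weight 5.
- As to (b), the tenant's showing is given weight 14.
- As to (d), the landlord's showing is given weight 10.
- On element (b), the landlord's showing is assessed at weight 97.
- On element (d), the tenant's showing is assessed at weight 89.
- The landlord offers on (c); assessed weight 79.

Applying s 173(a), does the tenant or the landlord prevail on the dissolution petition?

— Issue I —
Stage I.1 — burden on tenant; standard: a more-likely-than-not showing (weight exceeds 51).
    (a): 56 > 51 [met]
  Stage I.1 carried; the burden shifts to the landlord.
Stage I.2 — burden on landlord; standard: a substantially-more-likely showing (weight is at least 78).
    (b): 97 − 14 = 83 ≥ 78 [met]
    (c): 79 ≥ 78 [met]
  All elements met at the final stage.
With every stage satisfied, the landlord prevails on this issue.
— Issue II —
Stage II.1 (tenant, a clear and cogent showing, weight is at least 75): (d) net 89−10=79 ≥ 75 — meets; (e) net 89−14=75 ≥ 75 — meets.
  Stage II.1 carried; the burden remains with the tenant.
Stage II.2 (tenant, any credible evidence, weight is at least 17): (f) net 74−61=13 < 17 — fails.
  Not every element is met, so the tenant fails to carry Stage II.2.
The landlord prevails on this issue.
— Issue III —
Stage III.1 — burden on tenant; standard: a more-likely-than-not showing (weight is at least 49).
    (g): 57 − 5 = 52 ≥ 49 [met]
  All elements met. The burden passes to the landlord.
Stage III.2 — burden on landlord; standard: a scintilla of evidence (weight is at least 17).
    (h): 85 − 66 = 19 ≥ 17 [met]
  Stage III.2 carried; the final stage is satisfied.
All stages carried — the landlord prevails on this issue.
Per-issue: Issue I → landlord; Issue II → landlord; Issue III → landlord. The tenant must prevail on a majority of issues; overall, the landlord prevails.

landlord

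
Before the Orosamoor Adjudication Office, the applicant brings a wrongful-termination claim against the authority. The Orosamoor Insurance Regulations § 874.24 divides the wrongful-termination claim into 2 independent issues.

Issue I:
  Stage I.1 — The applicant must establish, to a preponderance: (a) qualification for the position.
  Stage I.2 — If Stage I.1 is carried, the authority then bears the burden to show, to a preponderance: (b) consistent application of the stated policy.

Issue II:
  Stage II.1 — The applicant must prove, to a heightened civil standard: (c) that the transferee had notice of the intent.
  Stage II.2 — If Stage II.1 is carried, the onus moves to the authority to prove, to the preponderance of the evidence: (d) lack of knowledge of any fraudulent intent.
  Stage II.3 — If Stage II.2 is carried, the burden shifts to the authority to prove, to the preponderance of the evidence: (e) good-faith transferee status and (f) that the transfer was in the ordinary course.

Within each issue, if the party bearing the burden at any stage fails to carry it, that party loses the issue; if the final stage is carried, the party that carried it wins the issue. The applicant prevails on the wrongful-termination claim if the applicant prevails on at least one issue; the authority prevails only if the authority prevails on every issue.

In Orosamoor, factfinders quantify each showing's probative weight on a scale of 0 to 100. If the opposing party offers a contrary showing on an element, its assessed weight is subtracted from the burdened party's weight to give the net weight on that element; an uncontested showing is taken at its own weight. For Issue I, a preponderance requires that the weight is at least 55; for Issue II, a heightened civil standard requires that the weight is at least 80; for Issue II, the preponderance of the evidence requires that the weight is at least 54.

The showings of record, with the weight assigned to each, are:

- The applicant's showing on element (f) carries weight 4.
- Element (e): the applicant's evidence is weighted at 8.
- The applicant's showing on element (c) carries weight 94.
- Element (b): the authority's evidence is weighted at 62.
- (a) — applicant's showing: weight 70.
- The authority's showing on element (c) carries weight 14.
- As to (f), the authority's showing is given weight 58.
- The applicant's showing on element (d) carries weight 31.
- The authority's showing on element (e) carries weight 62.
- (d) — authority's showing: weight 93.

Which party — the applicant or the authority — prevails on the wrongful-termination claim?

— Issue I —
Stage I.1 — burden on applicant; standard: a preponderance (weight is at least 55).
    (a): 70 ≥ 55 [met]
  The applicant carries Stage I.1; the authority now bears the burden.
Stage I.2 — burden on authority; standard: a preponderance (weight is at least 55).
    (b): 62 ≥ 55 [met]
  All elements met at the final stage.
With every stage satisfied, the authority prevails on this issue.
— Issue II —
Stage II.1 — burden on applicant; standard: a heightened civil standard (weight is at least 80).
    (c): 94 − 14 = 80 ≥ 80 [met]
  Stage II.1 is satisfied; the onus moves to the authority.
Stage II.2 — burden on authority; standard: the preponderance of the evidence (weight is at least 54).
    (d): 93 − 31 = 62 ≥ 54 [met]
  Stage II.2 carried; the burden remains with the authority.
Stage II.3 — burden on authority; standard: the preponderance of the evidence (weight is at least 54).
    (e): 62 − 8 = 54 ≥ 54 [met]
    (f): 58 − 4 = 54 ≥ 54 [met]
  Stage II.3 carried; the final stage is satisfied.
All stages carried — the authority prevails on this issue.
Per-issue: Issue I → authority; Issue II → authority. The applicant must prevail on at least one issue; overall, the authority prevails.

authority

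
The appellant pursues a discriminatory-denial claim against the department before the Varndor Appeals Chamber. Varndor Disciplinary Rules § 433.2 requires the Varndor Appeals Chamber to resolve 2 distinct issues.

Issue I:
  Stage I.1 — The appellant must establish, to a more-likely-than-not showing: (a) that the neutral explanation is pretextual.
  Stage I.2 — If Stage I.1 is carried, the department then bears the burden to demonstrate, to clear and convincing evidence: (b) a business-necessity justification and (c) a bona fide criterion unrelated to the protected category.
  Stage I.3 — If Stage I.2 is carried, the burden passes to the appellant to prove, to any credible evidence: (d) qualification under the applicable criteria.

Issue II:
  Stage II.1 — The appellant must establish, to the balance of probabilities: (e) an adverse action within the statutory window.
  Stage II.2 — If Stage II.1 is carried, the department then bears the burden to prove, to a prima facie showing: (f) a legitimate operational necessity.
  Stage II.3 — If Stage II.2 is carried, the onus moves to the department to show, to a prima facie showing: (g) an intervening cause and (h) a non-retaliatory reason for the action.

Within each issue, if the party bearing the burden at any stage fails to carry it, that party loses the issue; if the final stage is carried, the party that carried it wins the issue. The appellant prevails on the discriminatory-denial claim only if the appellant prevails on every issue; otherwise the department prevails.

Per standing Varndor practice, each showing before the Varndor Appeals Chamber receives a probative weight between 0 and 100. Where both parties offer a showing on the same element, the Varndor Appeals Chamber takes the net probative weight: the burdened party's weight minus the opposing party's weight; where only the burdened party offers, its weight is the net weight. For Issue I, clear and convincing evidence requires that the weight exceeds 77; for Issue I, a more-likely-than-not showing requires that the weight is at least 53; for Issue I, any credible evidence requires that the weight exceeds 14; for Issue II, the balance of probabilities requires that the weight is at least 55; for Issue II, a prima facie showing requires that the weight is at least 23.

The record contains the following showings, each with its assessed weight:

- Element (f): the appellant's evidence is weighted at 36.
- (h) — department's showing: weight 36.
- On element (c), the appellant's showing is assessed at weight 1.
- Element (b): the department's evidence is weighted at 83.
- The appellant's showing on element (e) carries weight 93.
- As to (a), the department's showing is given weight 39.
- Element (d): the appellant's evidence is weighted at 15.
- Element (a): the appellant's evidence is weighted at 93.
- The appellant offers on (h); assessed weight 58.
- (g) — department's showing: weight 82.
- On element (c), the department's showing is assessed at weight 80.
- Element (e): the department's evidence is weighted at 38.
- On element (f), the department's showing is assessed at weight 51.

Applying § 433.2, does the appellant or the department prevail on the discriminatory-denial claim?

— Issue I —
At Stage I.1 the appellant must meet a more-likely-than-not showing (weight is at least 53): on (a) the weight is 93 less the opposing 39 gives net 54, which does reach 53, so (a) meets the standard.
  The appellant carries Stage I.1; the department now bears the burden.
At Stage I.2 the department must meet clear and convincing evidence (weight exceeds 77): on (b) the weight is 83, > 77, so (b) meets the standard; on (c) the weight is 80 less the opposing 1 gives net 79, which does exceed 77, so (c) meets the standard.
  All elements met. The burden passes to the appellant.
At Stage I.3 the appellant must meet any credible evidence (weight exceeds 14): on (d) the weight is 15, which does exceed 14, so (d) meets the standard.
  Stage I.3 carried; the final stage is satisfied.
Every stage carried; the appellant prevails on this issue.
— Issue II —
Stage II.1 (appellant, the balance of probabilities, weight is at least 55): (e) net 93−38=55 ≥ 55 — meets.
  The appellant carries Stage II.1; the department now bears the burden.
Stage II.2 (department, a prima facie showing, weight is at least 23): (f) net 51−36=15 < 23 — fails.
  Not every element is met, so the department fails to carry Stage II.2.
The analysis ends at Stage II.2; the appellant prevails on this issue.
Per-issue: Issue I → appellant; Issue II → appellant. The appellant must prevail on every issue; overall, the appellant prevails.

appellant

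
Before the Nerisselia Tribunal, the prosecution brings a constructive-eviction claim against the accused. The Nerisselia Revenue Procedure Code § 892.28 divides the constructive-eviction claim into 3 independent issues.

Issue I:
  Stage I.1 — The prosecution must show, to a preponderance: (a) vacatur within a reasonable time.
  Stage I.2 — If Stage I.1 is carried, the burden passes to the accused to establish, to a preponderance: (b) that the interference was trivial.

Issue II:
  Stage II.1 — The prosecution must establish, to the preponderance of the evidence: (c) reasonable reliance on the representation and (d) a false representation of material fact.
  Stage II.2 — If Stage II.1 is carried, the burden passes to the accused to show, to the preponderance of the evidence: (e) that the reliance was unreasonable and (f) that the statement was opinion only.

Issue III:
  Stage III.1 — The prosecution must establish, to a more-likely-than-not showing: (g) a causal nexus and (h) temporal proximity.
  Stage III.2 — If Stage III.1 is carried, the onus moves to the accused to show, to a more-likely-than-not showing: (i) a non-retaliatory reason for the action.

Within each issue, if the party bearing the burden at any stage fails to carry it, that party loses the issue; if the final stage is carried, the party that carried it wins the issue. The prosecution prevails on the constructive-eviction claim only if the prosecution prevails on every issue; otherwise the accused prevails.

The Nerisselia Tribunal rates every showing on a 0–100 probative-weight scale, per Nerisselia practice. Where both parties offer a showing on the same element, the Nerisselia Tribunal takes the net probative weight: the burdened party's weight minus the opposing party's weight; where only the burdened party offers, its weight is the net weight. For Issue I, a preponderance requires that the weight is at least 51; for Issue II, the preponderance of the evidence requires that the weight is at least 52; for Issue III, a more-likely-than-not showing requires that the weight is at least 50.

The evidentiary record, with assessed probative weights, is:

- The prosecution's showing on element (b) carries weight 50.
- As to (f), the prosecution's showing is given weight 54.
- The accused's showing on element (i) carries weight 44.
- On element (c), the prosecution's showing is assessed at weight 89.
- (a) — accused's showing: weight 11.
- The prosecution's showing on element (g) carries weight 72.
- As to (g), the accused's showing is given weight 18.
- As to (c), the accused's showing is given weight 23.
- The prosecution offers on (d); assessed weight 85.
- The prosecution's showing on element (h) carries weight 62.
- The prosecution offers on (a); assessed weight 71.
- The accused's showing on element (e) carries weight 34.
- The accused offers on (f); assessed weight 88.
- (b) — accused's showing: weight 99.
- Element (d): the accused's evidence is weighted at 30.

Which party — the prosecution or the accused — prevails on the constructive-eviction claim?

prosecution

— Issue I —
Stage I.1 — burden on prosecution; standard: a preponderance (weight is at least 51).
    (a): 71 − 11 = 60 ≥ 51 [met]
  Stage I.1 is satisfied; the onus moves to the accused.
Stage I.2 — burden on accused; standard: a preponderance (weight is at least 51).
    (b): 99 − 50 = 49 < 51 [not met]
  Stage I.2 not carried; the accused fails its burden.
The prosecution prevails on this issue.
— Issue II —
Stage II.1 — burden on prosecution; standard: the preponderance of the evidence (weight is at least 52).
    (c): 89 − 23 = 66 ≥ 52 [met]
    (d): 85 − 30 = 55 ≥ 52 [met]
  All elements met. The burden passes to the accused.
Stage II.2 — burden on accused; standard: the preponderance of the evidence (weight is at least 52).
    (e): 34 < 52 [not met]
    (f): 88 − 54 = 34 < 52 [not met]
  Stage II.2 not carried; the accused fails its burden.
The prosecution prevails on this issue.
— Issue III —
Stage III.1 (prosecution, a more-likely-than-not showing, weight is at least 50): (g) net 72−18=54 ≥ 50 — meets; (h) 62 ≥ 50 — meets.
  Stage III.1 carried; the burden shifts to the accused.
Stage III.2 (accused, a more-likely-than-not showing, weight is at least 50): (i) 44 < 50 — fails.
  Stage III.2 not carried; the accused fails its burden.
The analysis ends at Stage III.2; the prosecution prevails on this issue.
Per-issue: Issue I → prosecution; Issue II → prosecution; Issue III → prosecution. The prosecution must prevail on every issue; overall, the prosecution prevails.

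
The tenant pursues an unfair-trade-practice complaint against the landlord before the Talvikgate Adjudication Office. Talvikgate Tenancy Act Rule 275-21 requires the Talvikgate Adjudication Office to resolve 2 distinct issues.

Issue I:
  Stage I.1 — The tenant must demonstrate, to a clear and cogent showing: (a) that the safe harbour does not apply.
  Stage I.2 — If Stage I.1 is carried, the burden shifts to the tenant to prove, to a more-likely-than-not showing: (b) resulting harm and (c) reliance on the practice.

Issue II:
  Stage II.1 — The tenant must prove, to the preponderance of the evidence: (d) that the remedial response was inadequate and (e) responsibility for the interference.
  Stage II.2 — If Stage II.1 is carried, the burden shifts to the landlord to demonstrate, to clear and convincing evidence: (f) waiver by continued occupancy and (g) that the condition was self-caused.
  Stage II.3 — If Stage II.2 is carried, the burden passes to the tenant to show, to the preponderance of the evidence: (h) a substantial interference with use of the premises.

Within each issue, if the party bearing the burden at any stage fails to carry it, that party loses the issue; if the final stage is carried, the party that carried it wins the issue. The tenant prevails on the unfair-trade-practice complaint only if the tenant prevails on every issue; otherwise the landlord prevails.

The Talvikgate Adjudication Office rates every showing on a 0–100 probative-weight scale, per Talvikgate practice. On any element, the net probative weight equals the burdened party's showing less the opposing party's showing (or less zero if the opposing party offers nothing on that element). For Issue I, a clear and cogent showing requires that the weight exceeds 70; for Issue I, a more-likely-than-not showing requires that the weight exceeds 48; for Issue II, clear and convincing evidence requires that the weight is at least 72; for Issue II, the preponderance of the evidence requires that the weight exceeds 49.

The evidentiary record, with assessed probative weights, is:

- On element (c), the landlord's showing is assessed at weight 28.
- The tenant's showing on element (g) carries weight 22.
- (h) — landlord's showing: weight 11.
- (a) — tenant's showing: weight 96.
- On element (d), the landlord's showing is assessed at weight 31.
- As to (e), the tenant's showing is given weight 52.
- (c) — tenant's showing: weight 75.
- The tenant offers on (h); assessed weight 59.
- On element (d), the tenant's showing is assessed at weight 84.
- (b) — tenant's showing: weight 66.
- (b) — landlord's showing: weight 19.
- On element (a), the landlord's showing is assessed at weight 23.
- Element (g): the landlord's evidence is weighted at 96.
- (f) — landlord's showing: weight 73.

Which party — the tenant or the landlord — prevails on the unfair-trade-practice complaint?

landlord

— Issue I —
At Stage I.1 the tenant must meet a clear and cogent showing (weight exceeds 70): on (a) the weight is 96 less the opposing 23 gives net 73, which does exceed 70, so (a) meets the standard.
  Stage I.1 carried; the burden remains with the tenant.
At Stage I.2 the tenant must meet a more-likely-than-not showing (weight exceeds 48): on (b) the weight is 66 less the opposing 19 gives net 47, ≤ 48, so (b) does not meet the standard; on (c) the weight is 75 less the opposing 28 gives net 47, ≤ 48, so (c) does not meet the standard.
  The tenant does not carry Stage I.2.
The analysis ends at Stage I.2; the landlord prevails on this issue.
— Issue II —
Stage II.1 — burden on tenant; standard: the preponderance of the evidence (weight exceeds 49).
    (d): 84 − 31 = 53 > 49 [met]
    (e): 52 > 49 [met]
  Stage II.1 is satisfied; the onus moves to the landlord.
Stage II.2 — burden on landlord; standard: clear and convincing evidence (weight is at least 72).
    (f): 73 ≥ 72 [met]
    (g): 96 − 22 = 74 ≥ 72 [met]
  Stage II.2 is satisfied; the onus moves to the tenant.
Stage II.3 — burden on tenant; standard: the preponderance of the evidence (weight exceeds 49).
    (h): 59 − 11 = 48 ≤ 49 [not met]
  Not every element is met, so the tenant fails to carry Stage II.3.
The analysis ends at Stage II.3; the landlord prevails on this issue.
Per-issue: Issue I → landlord; Issue II → landlord. The tenant must prevail on every issue; overall, the landlord prevails.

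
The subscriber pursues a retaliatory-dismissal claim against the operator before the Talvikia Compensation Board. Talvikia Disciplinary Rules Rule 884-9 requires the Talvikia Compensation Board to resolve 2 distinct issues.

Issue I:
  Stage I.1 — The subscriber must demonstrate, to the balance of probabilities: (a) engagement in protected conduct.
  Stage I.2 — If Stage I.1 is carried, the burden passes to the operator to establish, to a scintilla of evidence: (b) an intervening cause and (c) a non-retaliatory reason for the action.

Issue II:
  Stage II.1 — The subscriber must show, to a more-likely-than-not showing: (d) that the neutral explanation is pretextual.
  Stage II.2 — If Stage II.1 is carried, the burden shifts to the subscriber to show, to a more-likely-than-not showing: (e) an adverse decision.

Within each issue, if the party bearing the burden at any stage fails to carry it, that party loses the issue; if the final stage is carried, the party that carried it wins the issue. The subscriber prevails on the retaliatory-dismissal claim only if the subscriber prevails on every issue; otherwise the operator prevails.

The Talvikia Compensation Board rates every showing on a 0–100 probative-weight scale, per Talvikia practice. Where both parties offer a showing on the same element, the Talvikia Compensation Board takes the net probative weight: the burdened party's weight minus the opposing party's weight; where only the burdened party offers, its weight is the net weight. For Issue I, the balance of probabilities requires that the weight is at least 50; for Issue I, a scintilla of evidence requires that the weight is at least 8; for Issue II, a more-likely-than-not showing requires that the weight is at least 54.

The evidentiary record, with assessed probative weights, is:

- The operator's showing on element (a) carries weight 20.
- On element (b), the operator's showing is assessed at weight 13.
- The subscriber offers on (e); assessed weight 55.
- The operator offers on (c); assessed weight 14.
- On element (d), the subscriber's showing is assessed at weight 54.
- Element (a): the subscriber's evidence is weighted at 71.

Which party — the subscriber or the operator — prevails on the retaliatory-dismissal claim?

operator

— Issue I —
Stage I.1 — burden on subscriber; standard: the balance of probabilities (weight is at least 50).
    (a): 71 − 20 = 51 ≥ 50 [met]
  All elements met. The burden passes to the operator.
Stage I.2 — burden on operator; standard: a scintilla of evidence (weight is at least 8).
    (b): 13 ≥ 8 [met]
    (c): 14 ≥ 8 [met]
  All elements met at the final stage.
With every stage satisfied, the operator prevails on this issue.
— Issue II —
Stage II.1 (subscriber, a more-likely-than-not showing, weight is at least 54): (d) 54 ≥ 54 — meets.
  Stage II.1 carried; the burden remains with the subscriber.
Stage II.2 (subscriber, a more-likely-than-not showing, weight is at least 54): (e) 55 ≥ 54 — meets.
  The subscriber carries the last stage.
All stages carried — the subscriber prevails on this issue.
Per-issue: Issue I → operator; Issue II → subscriber. The subscriber must prevail on every issue; overall, the operator prevails.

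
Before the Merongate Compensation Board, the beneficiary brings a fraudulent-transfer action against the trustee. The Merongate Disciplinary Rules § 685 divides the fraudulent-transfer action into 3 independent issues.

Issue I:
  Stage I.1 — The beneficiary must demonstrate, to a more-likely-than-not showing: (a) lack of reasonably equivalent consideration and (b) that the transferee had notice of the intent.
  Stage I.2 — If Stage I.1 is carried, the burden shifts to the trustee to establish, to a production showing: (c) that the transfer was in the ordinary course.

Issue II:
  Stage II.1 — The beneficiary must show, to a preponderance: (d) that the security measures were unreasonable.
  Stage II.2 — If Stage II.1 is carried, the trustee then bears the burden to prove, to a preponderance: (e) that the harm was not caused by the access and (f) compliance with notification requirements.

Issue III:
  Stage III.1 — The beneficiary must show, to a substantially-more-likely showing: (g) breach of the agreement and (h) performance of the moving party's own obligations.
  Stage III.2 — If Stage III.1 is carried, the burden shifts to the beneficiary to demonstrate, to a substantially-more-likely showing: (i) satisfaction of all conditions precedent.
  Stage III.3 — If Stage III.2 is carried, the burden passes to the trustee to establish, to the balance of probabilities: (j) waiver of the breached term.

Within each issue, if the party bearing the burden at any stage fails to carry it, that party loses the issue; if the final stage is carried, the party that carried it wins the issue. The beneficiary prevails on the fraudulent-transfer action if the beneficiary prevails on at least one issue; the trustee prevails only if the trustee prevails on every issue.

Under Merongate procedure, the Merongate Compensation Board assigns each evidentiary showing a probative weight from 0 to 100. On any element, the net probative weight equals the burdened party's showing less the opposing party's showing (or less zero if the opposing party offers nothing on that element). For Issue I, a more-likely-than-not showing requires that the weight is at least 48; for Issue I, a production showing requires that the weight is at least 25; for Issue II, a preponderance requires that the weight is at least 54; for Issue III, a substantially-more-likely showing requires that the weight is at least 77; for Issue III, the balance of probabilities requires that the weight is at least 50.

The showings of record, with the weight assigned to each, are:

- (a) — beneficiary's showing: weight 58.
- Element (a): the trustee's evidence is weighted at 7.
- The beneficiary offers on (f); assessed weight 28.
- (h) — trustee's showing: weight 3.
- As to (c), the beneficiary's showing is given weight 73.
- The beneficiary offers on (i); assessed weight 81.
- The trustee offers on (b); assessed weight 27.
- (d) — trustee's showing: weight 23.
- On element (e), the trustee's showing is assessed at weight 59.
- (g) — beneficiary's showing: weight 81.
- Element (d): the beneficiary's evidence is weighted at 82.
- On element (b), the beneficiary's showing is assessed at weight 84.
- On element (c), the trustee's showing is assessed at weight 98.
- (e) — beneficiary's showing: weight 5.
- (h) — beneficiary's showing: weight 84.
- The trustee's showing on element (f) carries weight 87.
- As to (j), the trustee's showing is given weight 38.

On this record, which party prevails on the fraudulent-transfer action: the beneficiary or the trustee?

— Issue I —
At Stage I.1 the beneficiary must meet a more-likely-than-not showing (weight is at least 48): on (a) the weight is 58 less the opposing 7 gives net 51, which does reach 48, so (a) meets the standard; on (b) the weight is 84 less the opposing 27 gives net 57, which does reach 48, so (b) meets the standard.
  All elements met. The burden passes to the trustee.
At Stage I.2 the trustee must meet a production showing (weight is at least 25): on (c) the weight is 98 less the opposing 73 gives net 25, ≥ 25, so (c) meets the standard.
  Stage I.2 carried; the final stage is satisfied.
Every stage carried; the trustee prevails on this issue.
— Issue II —
Stage II.1 — burden on beneficiary; standard: a preponderance (weight is at least 54).
    (d): 82 − 23 = 59 ≥ 54 [met]
  Stage II.1 is satisfied; the onus moves to the trustee.
Stage II.2 — burden on trustee; standard: a preponderance (weight is at least 54).
    (e): 59 − 5 = 54 ≥ 54 [met]
    (f): 87 − 28 = 59 ≥ 54 [met]
  Stage II.2 carried; the final stage is satisfied.
Every stage carried; the trustee prevails on this issue.
— Issue III —
Stage III.1 — burden on beneficiary; standard: a substantially-more-likely showing (weight is at least 77).
    (g): 81 ≥ 77 [met]
    (h): 84 − 3 = 81 ≥ 77 [met]
  Stage III.1 is satisfied; the beneficiary continues to bear the burden.
Stage III.2 — burden on beneficiary; standard: a substantially-more-likely showing (weight is at least 77).
    (i): 81 ≥ 77 [met]
  Stage III.2 is satisfied; the onus moves to the trustee.
Stage III.3 — burden on trustee; standard: the balance of probabilities (weight is at least 50).
    (j): 38 < 50 [not met]
  The trustee does not carry Stage III.3.
The analysis ends at Stage III.3; the beneficiary prevails on this issue.
Per-issue: Issue I → trustee; Issue II → trustee; Issue III → beneficiary. The beneficiary must prevail on at least one issue; overall, the beneficiary prevails.

beneficiary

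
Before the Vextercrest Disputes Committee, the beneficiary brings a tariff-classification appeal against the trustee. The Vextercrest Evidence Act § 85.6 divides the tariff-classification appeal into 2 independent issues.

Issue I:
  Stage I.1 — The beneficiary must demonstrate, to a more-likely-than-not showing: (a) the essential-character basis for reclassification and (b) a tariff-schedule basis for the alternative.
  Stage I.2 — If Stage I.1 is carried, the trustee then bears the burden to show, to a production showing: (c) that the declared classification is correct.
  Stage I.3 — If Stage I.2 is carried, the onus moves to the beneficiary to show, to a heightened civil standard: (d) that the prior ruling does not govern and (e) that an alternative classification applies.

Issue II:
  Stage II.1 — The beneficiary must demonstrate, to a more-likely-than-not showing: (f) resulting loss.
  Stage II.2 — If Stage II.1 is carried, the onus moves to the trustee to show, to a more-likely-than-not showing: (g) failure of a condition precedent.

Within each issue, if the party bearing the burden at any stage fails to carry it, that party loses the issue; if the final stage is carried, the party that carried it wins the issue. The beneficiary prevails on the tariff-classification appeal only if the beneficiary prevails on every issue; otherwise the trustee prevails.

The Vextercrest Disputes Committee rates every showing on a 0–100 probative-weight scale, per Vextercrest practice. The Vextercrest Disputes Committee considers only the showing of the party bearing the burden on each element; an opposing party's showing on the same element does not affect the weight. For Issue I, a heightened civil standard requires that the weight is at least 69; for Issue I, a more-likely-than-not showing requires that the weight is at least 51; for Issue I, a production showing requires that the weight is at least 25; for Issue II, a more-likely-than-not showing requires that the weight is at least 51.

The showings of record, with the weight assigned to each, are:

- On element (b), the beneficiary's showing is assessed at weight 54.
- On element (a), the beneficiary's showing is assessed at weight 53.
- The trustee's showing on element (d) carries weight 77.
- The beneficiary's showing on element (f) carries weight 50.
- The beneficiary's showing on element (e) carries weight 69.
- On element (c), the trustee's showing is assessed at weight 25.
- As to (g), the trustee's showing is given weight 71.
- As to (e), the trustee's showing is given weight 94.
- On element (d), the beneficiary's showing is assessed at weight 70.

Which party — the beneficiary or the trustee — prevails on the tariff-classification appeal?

— Issue I —
Stage I.1 (beneficiary, a more-likely-than-not showing, weight is at least 51): (a) 53 ≥ 51 — meets; (b) 54 ≥ 51 — meets.
  Stage I.1 carried; the burden shifts to the trustee.
Stage I.2 (trustee, a production showing, weight is at least 25): (c) 25 ≥ 25 — meets.
  Stage I.2 carried; the burden shifts to the beneficiary.
Stage I.3 (beneficiary, a heightened civil standard, weight is at least 69): (d) 70 (trustee's 77 disregarded) ≥ 69 — meets; (e) 69 (trustee's 94 disregarded) ≥ 69 — meets.
  Stage I.3 carried; the final stage is satisfied.
All stages carried — the beneficiary prevails on this issue.
— Issue II —
Stage II.1 (beneficiary, a more-likely-than-not showing, weight is at least 51): (f) 50 < 51 — fails.
  The beneficiary does not carry Stage II.1.
So the trustee prevails on this issue.
Per-issue: Issue I → beneficiary; Issue II → trustee. The beneficiary must prevail on every issue; overall, the trustee prevails.

trustee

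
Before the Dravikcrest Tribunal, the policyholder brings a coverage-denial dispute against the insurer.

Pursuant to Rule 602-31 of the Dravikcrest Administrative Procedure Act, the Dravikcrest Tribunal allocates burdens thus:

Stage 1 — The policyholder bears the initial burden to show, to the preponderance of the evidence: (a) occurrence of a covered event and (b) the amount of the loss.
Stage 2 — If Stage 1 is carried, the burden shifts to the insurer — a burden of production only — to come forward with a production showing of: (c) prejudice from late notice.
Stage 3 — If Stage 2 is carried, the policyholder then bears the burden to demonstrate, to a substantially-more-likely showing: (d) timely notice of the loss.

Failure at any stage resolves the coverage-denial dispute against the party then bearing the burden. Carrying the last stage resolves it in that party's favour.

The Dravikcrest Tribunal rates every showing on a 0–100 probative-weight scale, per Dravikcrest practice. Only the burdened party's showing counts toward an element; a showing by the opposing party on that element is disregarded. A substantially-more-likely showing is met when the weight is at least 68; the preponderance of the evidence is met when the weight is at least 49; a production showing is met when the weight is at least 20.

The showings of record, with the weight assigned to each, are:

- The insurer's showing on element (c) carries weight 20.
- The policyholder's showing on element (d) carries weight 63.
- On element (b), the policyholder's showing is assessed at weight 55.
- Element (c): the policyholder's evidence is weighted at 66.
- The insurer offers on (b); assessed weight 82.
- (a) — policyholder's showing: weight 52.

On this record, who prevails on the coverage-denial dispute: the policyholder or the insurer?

insurer

Stage 1 — burden on policyholder; standard: the preponderance of the evidence (weight is at least 49).
    (a): 52 ≥ 49 [met]
    (b): 55 (insurer's 82 disregarded) ≥ 49 [met]
  Stage 1 carried; the burden shifts to the insurer.
Stage 2 — burden on insurer; standard: a production showing (weight is at least 20).
    (c): 20 (policyholder's 66 disregarded) ≥ 20 [met]
  All elements met. The burden passes to the policyholder.
Stage 3 — burden on policyholder; standard: a substantially-more-likely showing (weight is at least 68).
    (d): 63 < 68 [not met]
  Stage 3 not carried; the policyholder fails its burden.
The insurer prevails.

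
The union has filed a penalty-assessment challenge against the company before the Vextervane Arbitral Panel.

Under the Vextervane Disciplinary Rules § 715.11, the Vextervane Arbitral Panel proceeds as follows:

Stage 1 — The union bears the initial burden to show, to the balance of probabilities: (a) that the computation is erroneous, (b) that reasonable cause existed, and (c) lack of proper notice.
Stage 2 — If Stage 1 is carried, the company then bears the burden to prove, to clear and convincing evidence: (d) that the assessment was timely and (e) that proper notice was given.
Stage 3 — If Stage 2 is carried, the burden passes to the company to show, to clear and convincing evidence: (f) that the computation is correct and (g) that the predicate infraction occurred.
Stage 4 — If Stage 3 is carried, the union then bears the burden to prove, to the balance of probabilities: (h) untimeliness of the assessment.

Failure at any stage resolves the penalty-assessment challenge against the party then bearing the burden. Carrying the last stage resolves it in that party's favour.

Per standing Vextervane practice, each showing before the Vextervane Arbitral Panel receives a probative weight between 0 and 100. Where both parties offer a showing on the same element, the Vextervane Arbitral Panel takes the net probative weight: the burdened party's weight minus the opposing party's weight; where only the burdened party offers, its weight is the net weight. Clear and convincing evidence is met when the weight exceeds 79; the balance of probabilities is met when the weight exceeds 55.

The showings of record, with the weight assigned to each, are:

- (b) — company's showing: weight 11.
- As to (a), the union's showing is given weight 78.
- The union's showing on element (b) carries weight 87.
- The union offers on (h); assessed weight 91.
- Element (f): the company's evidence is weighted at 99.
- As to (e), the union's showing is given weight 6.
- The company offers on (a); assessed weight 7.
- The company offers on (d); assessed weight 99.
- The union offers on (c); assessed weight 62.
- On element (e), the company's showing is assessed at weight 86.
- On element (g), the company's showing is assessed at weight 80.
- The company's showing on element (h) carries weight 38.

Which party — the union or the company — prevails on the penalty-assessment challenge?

company

Stage 1 — burden on union; standard: the balance of probabilities (weight exceeds 55).
    (a): 78 − 7 = 71 > 55 [met]
    (b): 87 − 11 = 76 > 55 [met]
    (c): 62 > 55 [met]
  The union carries Stage 1; the company now bears the burden.
Stage 2 — burden on company; standard: clear and convincing evidence (weight exceeds 79).
    (d): 99 > 79 [met]
    (e): 86 − 6 = 80 > 79 [met]
  Stage 2 carried; the burden remains with the company.
Stage 3 — burden on company; standard: clear and convincing evidence (weight exceeds 79).
    (f): 99 > 79 [met]
    (g): 80 > 79 [met]
  Stage 3 is satisfied; the onus moves to the union.
Stage 4 — burden on union; standard: the balance of probabilities (weight exceeds 55).
    (h): 91 − 38 = 53 ≤ 55 [not met]
  Not every element is met, so the union fails to carry Stage 4.
So the company prevails.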